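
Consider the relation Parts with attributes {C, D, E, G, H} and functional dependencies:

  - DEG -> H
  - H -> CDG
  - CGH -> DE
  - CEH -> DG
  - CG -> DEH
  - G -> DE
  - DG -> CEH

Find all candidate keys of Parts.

{G}⁺: G→DE adds D, E; DG→CEH adds C, H → {C, D, E, G, H}.
{H}⁺: H→CDG adds C, D, G; CGH→DE adds E → {C, D, E, G, H}.
Any other superkey contains one of these as a subset, so there are no further candidate keys.

G; H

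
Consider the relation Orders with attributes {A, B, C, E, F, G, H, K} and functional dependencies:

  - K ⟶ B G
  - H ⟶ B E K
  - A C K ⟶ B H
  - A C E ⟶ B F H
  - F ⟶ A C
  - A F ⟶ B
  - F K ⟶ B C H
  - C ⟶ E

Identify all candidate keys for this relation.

{F}⁺: F→AC adds A, C; AF→B adds B; C→E adds E; ACE→BFH adds H; H→BEK adds K; K→BG adds G → {A, B, C, E, F, G, H, K}.
{A, C}⁺: C→E adds E; ACE→BFH adds B, F, H; H→BEK adds K; K→BG adds G → {A, B, C, E, F, G, H, K}. Minimal: {C}⁺ = {C, E}; {A}⁺ = {A} — none reach the full schema.
Any other superkey contains one of these as a subset, so there are no further candidate keys.

{F}, {A, C}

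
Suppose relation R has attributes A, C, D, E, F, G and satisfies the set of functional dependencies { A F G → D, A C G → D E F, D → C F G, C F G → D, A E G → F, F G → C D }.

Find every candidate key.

{A, D}⁺: D→CFG adds C, F, G; ACG→DEF adds E → {A, C, D, E, F, G}. Minimal: {D}⁺ = {C, D, F, G}; {A}⁺ = {A} — none reach the full schema.
{A, C, G}⁺: ACG→DEF adds D, E, F → {A, C, D, E, F, G}. Minimal: {C, G}⁺ = {C, G}; {A, G}⁺ = {A, G}; {A, C}⁺ = {A, C} — none reach the full schema.
{A, E, G}⁺: AEG→F adds F; FG→CD adds C, D → {A, C, D, E, F, G}. Minimal: {E, G}⁺ = {E, G}; {A, G}⁺ = {A, G}; {A, E}⁺ = {A, E} — none reach the full schema.
{A, F, G}⁺: AFG→D adds D; D→CFG adds C; ACG→DEF adds E → {A, C, D, E, F, G}. Minimal: {F, G}⁺ = {C, D, F, G}; {A, G}⁺ = {A, G}; {A, F}⁺ = {A, F} — none reach the full schema.

{A, D}; {A, C, G}; {A, E, G}; {A, F, G}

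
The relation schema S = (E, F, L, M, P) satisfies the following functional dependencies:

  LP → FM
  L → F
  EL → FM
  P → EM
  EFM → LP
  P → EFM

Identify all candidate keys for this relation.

P, EL, EFM

{P}⁺: P→EM adds E, M; P→EFM adds F; EFM→LP adds L → {E, F, L, M, P}.
{E, L}⁺: L→F adds F; EL→FM adds M; EFM→LP adds P → {E, F, L, M, P}. Minimal: {L}⁺ = {F, L}; {E}⁺ = {E} — none reach the full schema.
{E, F, M}⁺: EFM→LP adds L, P → {E, F, L, M, P}. Minimal: {F, M}⁺ = {F, M}; {E, M}⁺ = {E, M}; {E, F}⁺ = {E, F} — none reach the full schema.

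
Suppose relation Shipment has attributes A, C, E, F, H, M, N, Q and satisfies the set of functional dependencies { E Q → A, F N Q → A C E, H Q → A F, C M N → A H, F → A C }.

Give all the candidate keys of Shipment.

Attributes M, N, Q never appear on any right-hand side, so every candidate key must contain {M, N, Q}.
{M, N, Q}⁺ = {M, N, Q}, which is not all of the schema, so we must add further attributes.
{C, M, N, Q}⁺: CMN→AH adds A, H; HQ→AF adds F; FNQ→ACE adds E → {A, C, E, F, H, M, N, Q}. Minimal: {M, N, Q}⁺ = {M, N, Q}; {C, N, Q}⁺ = {C, N, Q}; {C, M, Q}⁺ = {C, M, Q}; … — none reach the full schema.
{F, M, N, Q}⁺: FNQ→ACE adds A, C, E; CMN→AH adds H → {A, C, E, F, H, M, N, Q}. Minimal: {M, N, Q}⁺ = {M, N, Q}; {F, N, Q}⁺ = {A, C, E, F, N, Q}; {F, M, Q}⁺ = {A, C, F, M, Q}; … — none reach the full schema.
{H, M, N, Q}⁺: HQ→AF adds A, F; F→AC adds C; FNQ→ACE adds E → {A, C, E, F, H, M, N, Q}. Minimal: {M, N, Q}⁺ = {M, N, Q}; {H, N, Q}⁺ = {A, C, E, F, H, N, Q}; {H, M, Q}⁺ = {A, C, F, H, M, Q}; … — none reach the full schema.

(C, M, N, Q), (F, M, N, Q), (H, M, N, Q)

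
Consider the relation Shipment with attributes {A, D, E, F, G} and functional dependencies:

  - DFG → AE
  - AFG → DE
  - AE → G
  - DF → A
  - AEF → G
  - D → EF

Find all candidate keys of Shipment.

{D}⁺: D→EF adds E, F; DF→A adds A; AEF→G adds G → {A, D, E, F, G}.
{A, E, F}⁺: AE→G adds G; AFG→DE adds D → {A, D, E, F, G}.
{A, F, G}⁺: AFG→DE adds D, E → {A, D, E, F, G}.
Any other superkey contains one of these as a subset, so there are no further candidate keys.

{D}; {A, E, F}; {A, F, G}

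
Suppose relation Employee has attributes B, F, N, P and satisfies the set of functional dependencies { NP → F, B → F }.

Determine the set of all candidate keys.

{B, N, P}⁺: NP→F adds F → {B, F, N, P}.
No other minimal superkey exists.

(B, N, P)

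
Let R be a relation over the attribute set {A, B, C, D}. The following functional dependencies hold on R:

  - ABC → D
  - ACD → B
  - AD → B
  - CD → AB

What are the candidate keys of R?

Attribute C never appears on the right-hand side of any dependency, so C must belong to every candidate key.
{C}⁺ = {C}, which is not all of the schema, so we must add further attributes.
{C, D}⁺: CD→AB adds A, B → {A, B, C, D}.
{A, B, C}⁺: ABC→D adds D → {A, B, C, D}.
Any other superkey contains one of these as a subset, so there are no further candidate keys.

{C, D}, {A, B, C}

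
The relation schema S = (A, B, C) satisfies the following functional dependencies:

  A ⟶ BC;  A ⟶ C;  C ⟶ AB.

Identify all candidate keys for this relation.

{A}⁺: A→BC adds B, C → {A, B, C}.
{C}⁺: C→AB adds A, B → {A, B, C}.

{A}; {C}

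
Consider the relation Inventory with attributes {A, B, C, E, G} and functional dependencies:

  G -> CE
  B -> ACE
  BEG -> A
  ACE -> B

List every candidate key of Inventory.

Attribute G never appears on the right-hand side of any dependency, so G must belong to every candidate key.
{G}⁺ = {C, E, G}, which is not all of the schema, so we must add further attributes.
{A, G}⁺: G→CE adds C, E; ACE→B adds B → {A, B, C, E, G}.
{B, G}⁺: G→CE adds C, E; B→ACE adds A → {A, B, C, E, G}.

{A, G}; {B, G}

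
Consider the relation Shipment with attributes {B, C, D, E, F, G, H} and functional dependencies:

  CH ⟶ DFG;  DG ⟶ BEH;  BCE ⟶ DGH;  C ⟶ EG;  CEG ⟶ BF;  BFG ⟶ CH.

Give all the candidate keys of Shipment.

{C}⁺: C→EG adds E, G; CEG→BF adds B, F; BFG→CH adds H; CH→DFG adds D → {B, C, D, E, F, G, H}.
{B, F, G}⁺: BFG→CH adds C, H; CH→DFG adds D; DG→BEH adds E → {B, C, D, E, F, G, H}.
{D, F, G}⁺: DG→BEH adds B, E, H; BFG→CH adds C → {B, C, D, E, F, G, H}.
Any other superkey contains one of these as a subset, so there are no further candidate keys.

{C}, {B, F, G}, {D, F, G}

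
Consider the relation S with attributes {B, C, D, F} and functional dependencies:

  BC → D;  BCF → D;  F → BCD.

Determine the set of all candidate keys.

Attribute F never appears on the right-hand side of any dependency, so F must belong to every candidate key.
{F}⁺ = {B, C, D, F}, which is all of the schema, so {F} is the only candidate key.

{F}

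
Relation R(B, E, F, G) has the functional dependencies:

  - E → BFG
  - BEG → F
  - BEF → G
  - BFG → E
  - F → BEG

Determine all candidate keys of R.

{E}⁺: E→BFG adds B, F, G → {B, E, F, G}.
{F}⁺: F→BEG adds B, E, G → {B, E, F, G}.

E; F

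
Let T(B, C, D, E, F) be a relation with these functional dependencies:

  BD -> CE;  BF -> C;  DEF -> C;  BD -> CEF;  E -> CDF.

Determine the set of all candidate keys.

{B, D}; {B, E}

Attribute B never appears on the right-hand side of any dependency, so B must belong to every candidate key.
{B}⁺ = {B}, which is not all of the schema, so we must add further attributes.
{B, D}⁺: BD→CE adds C, E; BD→CEF adds F → {B, C, D, E, F}. Minimal: {D}⁺ = {D}; {B}⁺ = {B} — none reach the full schema.
{B, E}⁺: E→CDF adds C, D, F → {B, C, D, E, F}. Minimal: {E}⁺ = {C, D, E, F}; {B}⁺ = {B} — none reach the full schema.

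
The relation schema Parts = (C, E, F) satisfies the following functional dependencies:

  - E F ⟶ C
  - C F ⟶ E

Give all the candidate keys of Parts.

Attribute F never appears on the right-hand side of any dependency, so F must belong to every candidate key.
{F}⁺ = {F}, which is not all of the schema, so we must add further attributes.
{C, F}⁺: CF→E adds E → {C, E, F}. Minimal: {F}⁺ = {F}; {C}⁺ = {C} — none reach the full schema.
{E, F}⁺: EF→C adds C → {C, E, F}. Minimal: {F}⁺ = {F}; {E}⁺ = {E} — none reach the full schema.
Any other superkey contains one of these as a subset, so there are no further candidate keys.

CF; EF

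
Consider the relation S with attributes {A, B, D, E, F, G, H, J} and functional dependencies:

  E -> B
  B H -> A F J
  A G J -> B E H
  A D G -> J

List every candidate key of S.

ADG; BDGH; DEGH

Attributes D, G never appear on any right-hand side, so every candidate key must contain {D, G}.
{D, G}⁺ = {D, G}, which is not all of the schema, so we must add further attributes.
{A, D, G}⁺: ADG→J adds J; AGJ→BEH adds B, E, H; BH→AFJ adds F → {A, B, D, E, F, G, H, J}.
{B, D, G, H}⁺: BH→AFJ adds A, F, J; AGJ→BEH adds E → {A, B, D, E, F, G, H, J}.
{D, E, G, H}⁺: E→B adds B; BH→AFJ adds A, F, J → {A, B, D, E, F, G, H, J}.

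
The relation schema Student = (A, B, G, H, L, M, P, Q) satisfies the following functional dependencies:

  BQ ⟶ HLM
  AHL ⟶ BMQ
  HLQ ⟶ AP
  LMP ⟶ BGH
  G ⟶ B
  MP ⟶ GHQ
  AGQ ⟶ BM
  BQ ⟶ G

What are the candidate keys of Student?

{B, Q}⁺: BQ→HLM adds H, L, M; HLQ→AP adds A, P; LMP→BGH adds G → {A, B, G, H, L, M, P, Q}.
{G, Q}⁺: G→B adds B; BQ→HLM adds H, L, M; HLQ→AP adds A, P → {A, B, G, H, L, M, P, Q}.
{M, P}⁺: MP→GHQ adds G, H, Q; G→B adds B; BQ→HLM adds L; HLQ→AP adds A → {A, B, G, H, L, M, P, Q}.
{A, H, L}⁺: AHL→BMQ adds B, M, Q; HLQ→AP adds P; LMP→BGH adds G → {A, B, G, H, L, M, P, Q}.
{H, L, Q}⁺: HLQ→AP adds A, P; AHL→BMQ adds B, M; LMP→BGH adds G → {A, B, G, H, L, M, P, Q}.
Any other superkey contains one of these as a subset, so there are no further candidate keys.

{B, Q}, {G, Q}, {M, P}, {A, H, L}, {H, L, Q}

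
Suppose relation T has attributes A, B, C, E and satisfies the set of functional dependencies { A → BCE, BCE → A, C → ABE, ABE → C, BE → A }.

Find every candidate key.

{A}⁺: A→BCE adds B, C, E → {A, B, C, E}.
{C}⁺: C→ABE adds A, B, E → {A, B, C, E}.
{B, E}⁺: BE→A adds A; A→BCE adds C → {A, B, C, E}. Minimal: {E}⁺ = {E}; {B}⁺ = {B} — none reach the full schema.

{A}, {C}, {B, E}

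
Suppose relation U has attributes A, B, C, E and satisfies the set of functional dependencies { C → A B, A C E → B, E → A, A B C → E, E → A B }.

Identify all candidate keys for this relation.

Attribute C never appears on the right-hand side of any dependency, so C must belong to every candidate key.
{C}⁺ = {A, B, C, E}, which is all of the schema, so {C} is the only candidate key.

C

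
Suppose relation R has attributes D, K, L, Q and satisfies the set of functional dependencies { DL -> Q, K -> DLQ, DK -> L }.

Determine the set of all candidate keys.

(K)

Attribute K never appears on the right-hand side of any dependency, so K must belong to every candidate key.
{K}⁺ = {D, K, L, Q}, which is all of the schema, so {K} is the only candidate key.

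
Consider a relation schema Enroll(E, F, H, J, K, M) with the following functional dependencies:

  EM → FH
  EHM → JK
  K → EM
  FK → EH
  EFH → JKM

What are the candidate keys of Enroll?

{K}⁺: K→EM adds E, M; EM→FH adds F, H; EHM→JK adds J → {E, F, H, J, K, M}.
{E, M}⁺: EM→FH adds F, H; EHM→JK adds J, K → {E, F, H, J, K, M}. Minimal: {M}⁺ = {M}; {E}⁺ = {E} — none reach the full schema.
{E, F, H}⁺: EFH→JKM adds J, K, M → {E, F, H, J, K, M}. Minimal: {F, H}⁺ = {F, H}; {E, H}⁺ = {E, H}; {E, F}⁺ = {E, F} — none reach the full schema.
Any other superkey contains one of these as a subset, so there are no further candidate keys.

{K}, {E, M}, {E, F, H}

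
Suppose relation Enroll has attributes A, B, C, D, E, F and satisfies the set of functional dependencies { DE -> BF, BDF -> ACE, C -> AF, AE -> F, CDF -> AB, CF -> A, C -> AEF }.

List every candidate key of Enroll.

{C, D}; {D, E}; {B, D, F}

Attribute D never appears on the right-hand side of any dependency, so D must belong to every candidate key.
{D}⁺ = {D}, which is not all of the schema, so we must add further attributes.
{C, D}⁺: C→AF adds A, F; CDF→AB adds B; C→AEF adds E → {A, B, C, D, E, F}. Minimal: {D}⁺ = {D}; {C}⁺ = {A, C, E, F} — none reach the full schema.
{D, E}⁺: DE→BF adds B, F; BDF→ACE adds A, C → {A, B, C, D, E, F}. Minimal: {E}⁺ = {E}; {D}⁺ = {D} — none reach the full schema.
{B, D, F}⁺: BDF→ACE adds A, C, E → {A, B, C, D, E, F}. Minimal: {D, F}⁺ = {D, F}; {B, F}⁺ = {B, F}; {B, D}⁺ = {B, D} — none reach the full schema.
Any other superkey contains one of these as a subset, so there are no further candidate keys.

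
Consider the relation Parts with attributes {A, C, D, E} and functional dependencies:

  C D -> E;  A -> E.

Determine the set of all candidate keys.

(A, C, D)

Attributes A, C, D never appear on any right-hand side, so every candidate key must contain {A, C, D}.
{A, C, D}⁺ = {A, C, D, E}, which is all of the schema, so {A, C, D} is the only candidate key.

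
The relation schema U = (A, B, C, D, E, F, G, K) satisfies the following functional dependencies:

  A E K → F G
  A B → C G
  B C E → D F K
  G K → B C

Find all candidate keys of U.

{A, B, E}, {A, E, K}

Attributes A, E never appear on any right-hand side, so every candidate key must contain {A, E}.
{A, E}⁺ = {A, E}, which is not all of the schema, so we must add further attributes.
{A, B, E}⁺: AB→CG adds C, G; BCE→DFK adds D, F, K → {A, B, C, D, E, F, G, K}. Minimal: {B, E}⁺ = {B, E}; {A, E}⁺ = {A, E}; {A, B}⁺ = {A, B, C, G} — none reach the full schema.
{A, E, K}⁺: AEK→FG adds F, G; GK→BC adds B, C; BCE→DFK adds D → {A, B, C, D, E, F, G, K}. Minimal: {E, K}⁺ = {E, K}; {A, K}⁺ = {A, K}; {A, E}⁺ = {A, E} — none reach the full schema.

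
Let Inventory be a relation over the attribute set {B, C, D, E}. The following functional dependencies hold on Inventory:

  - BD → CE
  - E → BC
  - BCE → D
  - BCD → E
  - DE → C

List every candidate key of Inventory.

(E); (B, D)

{E}⁺: E→BC adds B, C; BCE→D adds D → {B, C, D, E}.
{B, D}⁺: BD→CE adds C, E → {B, C, D, E}.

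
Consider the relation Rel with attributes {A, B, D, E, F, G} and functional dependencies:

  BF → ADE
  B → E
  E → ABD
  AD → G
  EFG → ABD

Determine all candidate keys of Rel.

BF, EF

Attribute F never appears on the right-hand side of any dependency, so F must belong to every candidate key.
{F}⁺ = {F}, which is not all of the schema, so we must add further attributes.
{B, F}⁺: BF→ADE adds A, D, E; AD→G adds G → {A, B, D, E, F, G}.
{E, F}⁺: E→ABD adds A, B, D; AD→G adds G → {A, B, D, E, F, G}.
Any other superkey contains one of these as a subset, so there are no further candidate keys.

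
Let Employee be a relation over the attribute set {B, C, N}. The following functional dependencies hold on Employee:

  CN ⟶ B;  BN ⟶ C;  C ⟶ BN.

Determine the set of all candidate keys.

{C}, {B, N}

{C}⁺: C→BN adds B, N → {B, C, N}.
{B, N}⁺: BN→C adds C → {B, C, N}. Minimal: {N}⁺ = {N}; {B}⁺ = {B} — none reach the full schema.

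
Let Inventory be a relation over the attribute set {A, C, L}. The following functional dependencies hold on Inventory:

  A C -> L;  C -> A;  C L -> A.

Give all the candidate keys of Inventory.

Attribute C never appears on the right-hand side of any dependency, so C must belong to every candidate key.
{C}⁺ = {A, C, L}, which is all of the schema, so {C} is the only candidate key.

{C}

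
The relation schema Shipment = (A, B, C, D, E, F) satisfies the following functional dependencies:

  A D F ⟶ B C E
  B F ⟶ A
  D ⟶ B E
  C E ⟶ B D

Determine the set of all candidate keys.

Attribute F never appears on the right-hand side of any dependency, so F must belong to every candidate key.
{F}⁺ = {F}, which is not all of the schema, so we must add further attributes.
{D, F}⁺: D→BE adds B, E; BF→A adds A; ADF→BCE adds C → {A, B, C, D, E, F}. Minimal: {F}⁺ = {F}; {D}⁺ = {B, D, E} — none reach the full schema.
{C, E, F}⁺: CE→BD adds B, D; BF→A adds A → {A, B, C, D, E, F}. Minimal: {E, F}⁺ = {E, F}; {C, F}⁺ = {C, F}; {C, E}⁺ = {B, C, D, E} — none reach the full schema.

{D, F}; {C, E, F}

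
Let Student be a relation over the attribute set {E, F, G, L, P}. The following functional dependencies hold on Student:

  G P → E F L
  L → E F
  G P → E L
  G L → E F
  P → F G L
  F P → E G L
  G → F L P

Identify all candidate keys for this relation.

G, P

{G}⁺: G→FLP adds F, L, P; GP→EFL adds E → {E, F, G, L, P}.
{P}⁺: P→FGL adds F, G, L; FP→EGL adds E → {E, F, G, L, P}.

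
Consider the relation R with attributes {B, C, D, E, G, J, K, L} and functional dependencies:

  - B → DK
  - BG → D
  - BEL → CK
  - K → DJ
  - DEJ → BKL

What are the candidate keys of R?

Attributes E, G never appear on any right-hand side, so every candidate key must contain {E, G}.
{E, G}⁺ = {E, G}, which is not all of the schema, so we must add further attributes.
{B, E, G}⁺: B→DK adds D, K; K→DJ adds J; DEJ→BKL adds L; BEL→CK adds C → {B, C, D, E, G, J, K, L}. Minimal: {E, G}⁺ = {E, G}; {B, G}⁺ = {B, D, G, J, K}; {B, E}⁺ = {B, C, D, E, J, K, L} — none reach the full schema.
{E, G, K}⁺: K→DJ adds D, J; DEJ→BKL adds B, L; BEL→CK adds C → {B, C, D, E, G, J, K, L}. Minimal: {G, K}⁺ = {D, G, J, K}; {E, K}⁺ = {B, C, D, E, J, K, L}; {E, G}⁺ = {E, G} — none reach the full schema.
{D, E, G, J}⁺: DEJ→BKL adds B, K, L; BEL→CK adds C → {B, C, D, E, G, J, K, L}. Minimal: {E, G, J}⁺ = {E, G, J}; {D, G, J}⁺ = {D, G, J}; {D, E, J}⁺ = {B, C, D, E, J, K, L}; … — none reach the full schema.

BEG; EGK; DEGJ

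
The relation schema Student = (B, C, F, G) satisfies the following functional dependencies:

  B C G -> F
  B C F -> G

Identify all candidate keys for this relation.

Attributes B, C never appear on any right-hand side, so every candidate key must contain {B, C}.
{B, C}⁺ = {B, C}, which is not all of the schema, so we must add further attributes.
{B, C, F}⁺: BCF→G adds G → {B, C, F, G}. Minimal: {C, F}⁺ = {C, F}; {B, F}⁺ = {B, F}; {B, C}⁺ = {B, C} — none reach the full schema.
{B, C, G}⁺: BCG→F adds F → {B, C, F, G}. Minimal: {C, G}⁺ = {C, G}; {B, G}⁺ = {B, G}; {B, C}⁺ = {B, C} — none reach the full schema.

(B, C, F), (B, C, G)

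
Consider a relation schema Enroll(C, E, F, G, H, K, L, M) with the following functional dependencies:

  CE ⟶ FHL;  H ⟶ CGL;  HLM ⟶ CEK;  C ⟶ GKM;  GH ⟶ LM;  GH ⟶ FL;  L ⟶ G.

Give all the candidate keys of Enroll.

{H}⁺: H→CGL adds C, G, L; C→GKM adds K, M; GH→FL adds F; HLM→CEK adds E → {C, E, F, G, H, K, L, M}.
{C, E}⁺: CE→FHL adds F, H, L; H→CGL adds G; C→GKM adds K, M → {C, E, F, G, H, K, L, M}. Minimal: {E}⁺ = {E}; {C}⁺ = {C, G, K, M} — none reach the full schema.

{H}; {C, E}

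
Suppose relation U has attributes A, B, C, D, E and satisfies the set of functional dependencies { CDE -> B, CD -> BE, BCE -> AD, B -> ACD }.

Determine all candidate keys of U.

{B}; {C, D}

{B}⁺: B→ACD adds A, C, D; CD→BE adds E → {A, B, C, D, E}.
{C, D}⁺: CD→BE adds B, E; BCE→AD adds A → {A, B, C, D, E}. Minimal: {D}⁺ = {D}; {C}⁺ = {C} — none reach the full schema.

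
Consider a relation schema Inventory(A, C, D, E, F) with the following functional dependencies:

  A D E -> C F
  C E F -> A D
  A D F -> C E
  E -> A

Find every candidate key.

{D, E}⁺: E→A adds A; ADE→CF adds C, F → {A, C, D, E, F}. Minimal: {E}⁺ = {A, E}; {D}⁺ = {D} — none reach the full schema.
{A, D, F}⁺: ADF→CE adds C, E → {A, C, D, E, F}. Minimal: {D, F}⁺ = {D, F}; {A, F}⁺ = {A, F}; {A, D}⁺ = {A, D} — none reach the full schema.
{C, E, F}⁺: CEF→AD adds A, D → {A, C, D, E, F}. Minimal: {E, F}⁺ = {A, E, F}; {C, F}⁺ = {C, F}; {C, E}⁺ = {A, C, E} — none reach the full schema.

(D, E), (A, D, F), (C, E, F)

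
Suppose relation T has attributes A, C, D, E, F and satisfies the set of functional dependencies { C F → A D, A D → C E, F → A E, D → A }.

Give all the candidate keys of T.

{C, F}, {D, F}

Attribute F never appears on the right-hand side of any dependency, so F must belong to every candidate key.
{F}⁺ = {A, E, F}, which is not all of the schema, so we must add further attributes.
{C, F}⁺: CF→AD adds A, D; AD→CE adds E → {A, C, D, E, F}.
{D, F}⁺: F→AE adds A, E; AD→CE adds C → {A, C, D, E, F}.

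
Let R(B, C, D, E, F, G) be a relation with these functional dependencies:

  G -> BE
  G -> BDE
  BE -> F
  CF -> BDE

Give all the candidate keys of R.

CG

Attributes C, G never appear on any right-hand side, so every candidate key must contain {C, G}.
{C, G}⁺ = {B, C, D, E, F, G}, which is all of the schema, so {C, G} is the only candidate key.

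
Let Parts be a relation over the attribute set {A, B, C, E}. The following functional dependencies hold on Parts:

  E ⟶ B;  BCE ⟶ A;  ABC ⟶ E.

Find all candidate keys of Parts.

Attribute C never appears on the right-hand side of any dependency, so C must belong to every candidate key.
{C}⁺ = {C}, which is not all of the schema, so we must add further attributes.
{C, E}⁺: E→B adds B; BCE→A adds A → {A, B, C, E}. Minimal: {E}⁺ = {B, E}; {C}⁺ = {C} — none reach the full schema.
{A, B, C}⁺: ABC→E adds E → {A, B, C, E}. Minimal: {B, C}⁺ = {B, C}; {A, C}⁺ = {A, C}; {A, B}⁺ = {A, B} — none reach the full schema.
Any other superkey contains one of these as a subset, so there are no further candidate keys.

{C, E}, {A, B, C}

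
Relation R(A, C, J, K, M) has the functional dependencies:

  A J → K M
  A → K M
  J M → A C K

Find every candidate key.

Attribute J never appears on the right-hand side of any dependency, so J must belong to every candidate key.
{J}⁺ = {J}, which is not all of the schema, so we must add further attributes.
{A, J}⁺: AJ→KM adds K, M; JM→ACK adds C → {A, C, J, K, M}.
{J, M}⁺: JM→ACK adds A, C, K → {A, C, J, K, M}.

AJ, JM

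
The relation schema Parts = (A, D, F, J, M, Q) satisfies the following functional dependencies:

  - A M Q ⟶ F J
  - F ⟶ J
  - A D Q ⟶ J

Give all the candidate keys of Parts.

{A, D, M, Q}

{A, D, M, Q}⁺: AMQ→FJ adds F, J → {A, D, F, J, M, Q}. Minimal: {D, M, Q}⁺ = {D, M, Q}; {A, M, Q}⁺ = {A, F, J, M, Q}; {A, D, Q}⁺ = {A, D, J, Q}; … — none reach the full schema.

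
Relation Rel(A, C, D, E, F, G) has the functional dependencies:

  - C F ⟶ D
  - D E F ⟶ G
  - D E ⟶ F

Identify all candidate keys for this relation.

ACDE, ACEF

{A, C, D, E}⁺: DE→F adds F; DEF→G adds G → {A, C, D, E, F, G}. Minimal: {C, D, E}⁺ = {C, D, E, F, G}; {A, D, E}⁺ = {A, D, E, F, G}; {A, C, E}⁺ = {A, C, E}; … — none reach the full schema.
{A, C, E, F}⁺: CF→D adds D; DEF→G adds G → {A, C, D, E, F, G}. Minimal: {C, E, F}⁺ = {C, D, E, F, G}; {A, E, F}⁺ = {A, E, F}; {A, C, F}⁺ = {A, C, D, F}; … — none reach the full schema.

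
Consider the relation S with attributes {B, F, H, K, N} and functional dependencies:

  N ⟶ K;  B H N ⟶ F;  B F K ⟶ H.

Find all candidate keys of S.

Attributes B, N never appear on any right-hand side, so every candidate key must contain {B, N}.
{B, N}⁺ = {B, K, N}, which is not all of the schema, so we must add further attributes.
{B, F, N}⁺: N→K adds K; BFK→H adds H → {B, F, H, K, N}. Minimal: {F, N}⁺ = {F, K, N}; {B, N}⁺ = {B, K, N}; {B, F}⁺ = {B, F} — none reach the full schema.
{B, H, N}⁺: N→K adds K; BHN→F adds F → {B, F, H, K, N}. Minimal: {H, N}⁺ = {H, K, N}; {B, N}⁺ = {B, K, N}; {B, H}⁺ = {B, H} — none reach the full schema.
Any other superkey contains one of these as a subset, so there are no further candidate keys.

BFN; BHN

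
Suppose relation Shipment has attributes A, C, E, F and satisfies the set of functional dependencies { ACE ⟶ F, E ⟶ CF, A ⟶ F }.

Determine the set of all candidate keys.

(A, E)

Attributes A, E never appear on any right-hand side, so every candidate key must contain {A, E}.
{A, E}⁺ = {A, C, E, F}, which is all of the schema, so {A, E} is the only candidate key.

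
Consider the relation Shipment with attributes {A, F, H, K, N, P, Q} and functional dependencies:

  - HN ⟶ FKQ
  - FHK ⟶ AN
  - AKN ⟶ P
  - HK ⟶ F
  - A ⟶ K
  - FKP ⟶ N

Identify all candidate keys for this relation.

Attribute H never appears on the right-hand side of any dependency, so H must belong to every candidate key.
{H}⁺ = {H}, which is not all of the schema, so we must add further attributes.
{A, H}⁺: A→K adds K; HK→F adds F; FHK→AN adds N; AKN→P adds P; HN→FKQ adds Q → {A, F, H, K, N, P, Q}.
{H, K}⁺: HK→F adds F; FHK→AN adds A, N; AKN→P adds P; HN→FKQ adds Q → {A, F, H, K, N, P, Q}.
{H, N}⁺: HN→FKQ adds F, K, Q; FHK→AN adds A; AKN→P adds P → {A, F, H, K, N, P, Q}.
Any other superkey contains one of these as a subset, so there are no further candidate keys.

(A, H), (H, K), (H, N)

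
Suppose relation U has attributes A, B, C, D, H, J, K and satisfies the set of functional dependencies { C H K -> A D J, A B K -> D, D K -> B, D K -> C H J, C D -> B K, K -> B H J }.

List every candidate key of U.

{A, K}, {C, D}, {C, K}, {D, K}

{A, K}⁺: K→BHJ adds B, H, J; ABK→D adds D; DK→CHJ adds C → {A, B, C, D, H, J, K}. Minimal: {K}⁺ = {B, H, J, K}; {A}⁺ = {A} — none reach the full schema.
{C, D}⁺: CD→BK adds B, K; K→BHJ adds H, J; CHK→ADJ adds A → {A, B, C, D, H, J, K}. Minimal: {D}⁺ = {D}; {C}⁺ = {C} — none reach the full schema.
{C, K}⁺: K→BHJ adds B, H, J; CHK→ADJ adds A, D → {A, B, C, D, H, J, K}. Minimal: {K}⁺ = {B, H, J, K}; {C}⁺ = {C} — none reach the full schema.
{D, K}⁺: DK→B adds B; DK→CHJ adds C, H, J; CHK→ADJ adds A → {A, B, C, D, H, J, K}. Minimal: {K}⁺ = {B, H, J, K}; {D}⁺ = {D} — none reach the full schema.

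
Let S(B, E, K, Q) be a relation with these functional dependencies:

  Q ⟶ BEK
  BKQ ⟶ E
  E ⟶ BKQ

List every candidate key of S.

{E}, {Q}

{E}⁺: E→BKQ adds B, K, Q → {B, E, K, Q}.
{Q}⁺: Q→BEK adds B, E, K → {B, E, K, Q}.
Any other superkey contains one of these as a subset, so there are no further candidate keys.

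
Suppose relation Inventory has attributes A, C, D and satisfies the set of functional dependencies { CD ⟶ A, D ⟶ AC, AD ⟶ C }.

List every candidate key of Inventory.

D

{D}⁺: D→AC adds A, C → {A, C, D}.
No other minimal superkey exists.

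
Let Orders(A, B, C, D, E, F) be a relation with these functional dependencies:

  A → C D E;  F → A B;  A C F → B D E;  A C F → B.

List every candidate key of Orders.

{F}

Attribute F never appears on the right-hand side of any dependency, so F must belong to every candidate key.
{F}⁺ = {A, B, C, D, E, F}, which is all of the schema, so {F} is the only candidate key.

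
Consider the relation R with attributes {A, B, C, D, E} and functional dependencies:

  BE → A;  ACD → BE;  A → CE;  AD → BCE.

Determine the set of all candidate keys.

Attribute D never appears on the right-hand side of any dependency, so D must belong to every candidate key.
{D}⁺ = {D}, which is not all of the schema, so we must add further attributes.
{A, D}⁺: A→CE adds C, E; AD→BCE adds B → {A, B, C, D, E}. Minimal: {D}⁺ = {D}; {A}⁺ = {A, C, E} — none reach the full schema.
{B, D, E}⁺: BE→A adds A; A→CE adds C → {A, B, C, D, E}. Minimal: {D, E}⁺ = {D, E}; {B, E}⁺ = {A, B, C, E}; {B, D}⁺ = {B, D} — none reach the full schema.
Any other superkey contains one of these as a subset, so there are no further candidate keys.

{A, D}; {B, D, E}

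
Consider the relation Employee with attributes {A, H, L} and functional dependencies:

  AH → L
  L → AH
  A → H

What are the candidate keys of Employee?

{A}⁺: A→H adds H; AH→L adds L → {A, H, L}.
{L}⁺: L→AH adds A, H → {A, H, L}.
Any other superkey contains one of these as a subset, so there are no further candidate keys.

{A}; {L}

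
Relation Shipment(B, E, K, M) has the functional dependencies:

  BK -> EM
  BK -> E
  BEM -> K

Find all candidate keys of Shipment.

{B, K}, {B, E, M}

Attribute B never appears on the right-hand side of any dependency, so B must belong to every candidate key.
{B}⁺ = {B}, which is not all of the schema, so we must add further attributes.
{B, K}⁺: BK→EM adds E, M → {B, E, K, M}. Minimal: {K}⁺ = {K}; {B}⁺ = {B} — none reach the full schema.
{B, E, M}⁺: BEM→K adds K → {B, E, K, M}. Minimal: {E, M}⁺ = {E, M}; {B, M}⁺ = {B, M}; {B, E}⁺ = {B, E} — none reach the full schema.
Any other superkey contains one of these as a subset, so there are no further candidate keys.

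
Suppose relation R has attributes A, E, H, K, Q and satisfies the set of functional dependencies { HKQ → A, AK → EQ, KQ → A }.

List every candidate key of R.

{A, H, K}; {H, K, Q}

Attributes H, K never appear on any right-hand side, so every candidate key must contain {H, K}.
{H, K}⁺ = {H, K}, which is not all of the schema, so we must add further attributes.
{A, H, K}⁺: AK→EQ adds E, Q → {A, E, H, K, Q}. Minimal: {H, K}⁺ = {H, K}; {A, K}⁺ = {A, E, K, Q}; {A, H}⁺ = {A, H} — none reach the full schema.
{H, K, Q}⁺: HKQ→A adds A; AK→EQ adds E → {A, E, H, K, Q}. Minimal: {K, Q}⁺ = {A, E, K, Q}; {H, Q}⁺ = {H, Q}; {H, K}⁺ = {H, K} — none reach the full schema.
Any other superkey contains one of these as a subset, so there are no further candidate keys.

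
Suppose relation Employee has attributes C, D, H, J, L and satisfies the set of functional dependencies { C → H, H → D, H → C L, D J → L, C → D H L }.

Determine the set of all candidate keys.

{C, J}⁺: C→H adds H; H→D adds D; H→CL adds L → {C, D, H, J, L}.
{H, J}⁺: H→D adds D; H→CL adds C, L → {C, D, H, J, L}.
Any other superkey contains one of these as a subset, so there are no further candidate keys.

{C, J}; {H, J}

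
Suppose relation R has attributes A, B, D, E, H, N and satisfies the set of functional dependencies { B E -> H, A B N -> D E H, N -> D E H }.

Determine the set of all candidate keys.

(A, B, N)

Attributes A, B, N never appear on any right-hand side, so every candidate key must contain {A, B, N}.
{A, B, N}⁺ = {A, B, D, E, H, N}, which is all of the schema, so {A, B, N} is the only candidate key.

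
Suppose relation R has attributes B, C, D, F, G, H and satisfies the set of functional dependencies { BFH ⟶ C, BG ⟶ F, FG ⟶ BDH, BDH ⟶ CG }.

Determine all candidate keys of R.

(B, G), (F, G), (B, D, H)

{B, G}⁺: BG→F adds F; FG→BDH adds D, H; BDH→CG adds C → {B, C, D, F, G, H}.
{F, G}⁺: FG→BDH adds B, D, H; BDH→CG adds C → {B, C, D, F, G, H}.
{B, D, H}⁺: BDH→CG adds C, G; BG→F adds F → {B, C, D, F, G, H}.
Any other superkey contains one of these as a subset, so there are no further candidate keys.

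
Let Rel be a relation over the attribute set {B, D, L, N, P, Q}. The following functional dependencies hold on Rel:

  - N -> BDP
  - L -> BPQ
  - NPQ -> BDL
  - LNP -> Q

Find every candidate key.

Attribute N never appears on the right-hand side of any dependency, so N must belong to every candidate key.
{N}⁺ = {B, D, N, P}, which is not all of the schema, so we must add further attributes.
{L, N}⁺: N→BDP adds B, D, P; L→BPQ adds Q → {B, D, L, N, P, Q}. Minimal: {N}⁺ = {B, D, N, P}; {L}⁺ = {B, L, P, Q} — none reach the full schema.
{N, Q}⁺: N→BDP adds B, D, P; NPQ→BDL adds L → {B, D, L, N, P, Q}. Minimal: {Q}⁺ = {Q}; {N}⁺ = {B, D, N, P} — none reach the full schema.

{L, N}, {N, Q}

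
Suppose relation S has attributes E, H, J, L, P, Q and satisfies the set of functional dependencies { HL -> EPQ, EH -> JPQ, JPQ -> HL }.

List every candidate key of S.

{E, H}; {H, L}; {J, P, Q}

{E, H}⁺: EH→JPQ adds J, P, Q; JPQ→HL adds L → {E, H, J, L, P, Q}.
{H, L}⁺: HL→EPQ adds E, P, Q; EH→JPQ adds J → {E, H, J, L, P, Q}.
{J, P, Q}⁺: JPQ→HL adds H, L; HL→EPQ adds E → {E, H, J, L, P, Q}.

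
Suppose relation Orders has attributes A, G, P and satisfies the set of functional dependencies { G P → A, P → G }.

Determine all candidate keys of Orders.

{P}

Attribute P never appears on the right-hand side of any dependency, so P must belong to every candidate key.
{P}⁺ = {A, G, P}, which is all of the schema, so {P} is the only candidate key.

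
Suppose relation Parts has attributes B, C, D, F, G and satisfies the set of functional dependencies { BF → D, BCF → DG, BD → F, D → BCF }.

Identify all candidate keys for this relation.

(D), (B, F)

{D}⁺: D→BCF adds B, C, F; BCF→DG adds G → {B, C, D, F, G}.
{B, F}⁺: BF→D adds D; D→BCF adds C; BCF→DG adds G → {B, C, D, F, G}.
Any other superkey contains one of these as a subset, so there are no further candidate keys.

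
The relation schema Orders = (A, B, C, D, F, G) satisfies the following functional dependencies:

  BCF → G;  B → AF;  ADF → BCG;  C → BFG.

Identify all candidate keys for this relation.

{B, D}, {C, D}, {A, D, F}

Attribute D never appears on the right-hand side of any dependency, so D must belong to every candidate key.
{D}⁺ = {D}, which is not all of the schema, so we must add further attributes.
{B, D}⁺: B→AF adds A, F; ADF→BCG adds C, G → {A, B, C, D, F, G}.
{C, D}⁺: C→BFG adds B, F, G; B→AF adds A → {A, B, C, D, F, G}.
{A, D, F}⁺: ADF→BCG adds B, C, G → {A, B, C, D, F, G}.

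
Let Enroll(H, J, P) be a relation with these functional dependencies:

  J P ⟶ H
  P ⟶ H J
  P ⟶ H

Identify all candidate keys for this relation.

Attribute P never appears on the right-hand side of any dependency, so P must belong to every candidate key.
{P}⁺ = {H, J, P}, which is all of the schema, so {P} is the only candidate key.

(P)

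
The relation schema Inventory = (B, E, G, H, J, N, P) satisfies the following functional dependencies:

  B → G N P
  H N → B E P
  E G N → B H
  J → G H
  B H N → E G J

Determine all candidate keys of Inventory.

BE, BH, BJ, HN, JN, EGN

{B, E}⁺: B→GNP adds G, N, P; EGN→BH adds H; BHN→EGJ adds J → {B, E, G, H, J, N, P}. Minimal: {E}⁺ = {E}; {B}⁺ = {B, G, N, P} — none reach the full schema.
{B, H}⁺: B→GNP adds G, N, P; HN→BEP adds E; BHN→EGJ adds J → {B, E, G, H, J, N, P}. Minimal: {H}⁺ = {H}; {B}⁺ = {B, G, N, P} — none reach the full schema.
{B, J}⁺: B→GNP adds G, N, P; J→GH adds H; BHN→EGJ adds E → {B, E, G, H, J, N, P}. Minimal: {J}⁺ = {G, H, J}; {B}⁺ = {B, G, N, P} — none reach the full schema.
{H, N}⁺: HN→BEP adds B, E, P; BHN→EGJ adds G, J → {B, E, G, H, J, N, P}. Minimal: {N}⁺ = {N}; {H}⁺ = {H} — none reach the full schema.
{J, N}⁺: J→GH adds G, H; HN→BEP adds B, E, P → {B, E, G, H, J, N, P}. Minimal: {N}⁺ = {N}; {J}⁺ = {G, H, J} — none reach the full schema.
{E, G, N}⁺: EGN→BH adds B, H; BHN→EGJ adds J; B→GNP adds P → {B, E, G, H, J, N, P}. Minimal: {G, N}⁺ = {G, N}; {E, N}⁺ = {E, N}; {E, G}⁺ = {E, G} — none reach the full schema.
Any other superkey contains one of these as a subset, so there are no further candidate keys.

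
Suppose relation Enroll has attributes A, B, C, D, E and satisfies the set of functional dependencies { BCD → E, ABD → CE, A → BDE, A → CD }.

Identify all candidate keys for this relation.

A

{A}⁺: A→BDE adds B, D, E; A→CD adds C → {A, B, C, D, E}.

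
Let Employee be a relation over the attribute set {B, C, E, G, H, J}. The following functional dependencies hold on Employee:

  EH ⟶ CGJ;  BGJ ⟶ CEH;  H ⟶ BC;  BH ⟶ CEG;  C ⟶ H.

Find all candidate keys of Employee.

{C}⁺: C→H adds H; H→BC adds B; BH→CEG adds E, G; EH→CGJ adds J → {B, C, E, G, H, J}.
{H}⁺: H→BC adds B, C; BH→CEG adds E, G; EH→CGJ adds J → {B, C, E, G, H, J}.
{B, G, J}⁺: BGJ→CEH adds C, E, H → {B, C, E, G, H, J}.
Any other superkey contains one of these as a subset, so there are no further candidate keys.

C, H, BGJ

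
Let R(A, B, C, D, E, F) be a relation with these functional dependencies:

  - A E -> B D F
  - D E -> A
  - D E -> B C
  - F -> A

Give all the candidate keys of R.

Attribute E never appears on the right-hand side of any dependency, so E must belong to every candidate key.
{E}⁺ = {E}, which is not all of the schema, so we must add further attributes.
{A, E}⁺: AE→BDF adds B, D, F; DE→BC adds C → {A, B, C, D, E, F}. Minimal: {E}⁺ = {E}; {A}⁺ = {A} — none reach the full schema.
{D, E}⁺: DE→A adds A; DE→BC adds B, C; AE→BDF adds F → {A, B, C, D, E, F}. Minimal: {E}⁺ = {E}; {D}⁺ = {D} — none reach the full schema.
{E, F}⁺: F→A adds A; AE→BDF adds B, D; DE→BC adds C → {A, B, C, D, E, F}. Minimal: {F}⁺ = {A, F}; {E}⁺ = {E} — none reach the full schema.
Any other superkey contains one of these as a subset, so there are no further candidate keys.

(A, E); (D, E); (E, F)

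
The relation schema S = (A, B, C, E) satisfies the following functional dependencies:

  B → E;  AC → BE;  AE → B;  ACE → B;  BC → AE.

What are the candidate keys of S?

{A, C}⁺: AC→BE adds B, E → {A, B, C, E}. Minimal: {C}⁺ = {C}; {A}⁺ = {A} — none reach the full schema.
{B, C}⁺: B→E adds E; BC→AE adds A → {A, B, C, E}. Minimal: {C}⁺ = {C}; {B}⁺ = {B, E} — none reach the full schema.
Any other superkey contains one of these as a subset, so there are no further candidate keys.

{A, C}; {B, C}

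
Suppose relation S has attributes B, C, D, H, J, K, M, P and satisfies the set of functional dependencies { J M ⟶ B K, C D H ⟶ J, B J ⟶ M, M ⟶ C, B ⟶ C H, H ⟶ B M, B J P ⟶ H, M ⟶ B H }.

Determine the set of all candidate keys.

{B, D, P}⁺: B→CH adds C, H; H→BM adds M; CDH→J adds J; JM→BK adds K → {B, C, D, H, J, K, M, P}. Minimal: {D, P}⁺ = {D, P}; {B, P}⁺ = {B, C, H, M, P}; {B, D}⁺ = {B, C, D, H, J, K, M} — none reach the full schema.
{D, H, P}⁺: H→BM adds B, M; M→C adds C; CDH→J adds J; JM→BK adds K → {B, C, D, H, J, K, M, P}. Minimal: {H, P}⁺ = {B, C, H, M, P}; {D, P}⁺ = {D, P}; {D, H}⁺ = {B, C, D, H, J, K, M} — none reach the full schema.
{D, M, P}⁺: M→C adds C; M→BH adds B, H; CDH→J adds J; JM→BK adds K → {B, C, D, H, J, K, M, P}. Minimal: {M, P}⁺ = {B, C, H, M, P}; {D, P}⁺ = {D, P}; {D, M}⁺ = {B, C, D, H, J, K, M} — none reach the full schema.
Any other superkey contains one of these as a subset, so there are no further candidate keys.

{B, D, P}; {D, H, P}; {D, M, P}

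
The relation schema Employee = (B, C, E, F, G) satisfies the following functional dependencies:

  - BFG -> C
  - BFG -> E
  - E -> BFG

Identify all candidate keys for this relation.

(E), (B, F, G)

{E}⁺: E→BFG adds B, F, G; BFG→C adds C → {B, C, E, F, G}.
{B, F, G}⁺: BFG→C adds C; BFG→E adds E → {B, C, E, F, G}. Minimal: {F, G}⁺ = {F, G}; {B, G}⁺ = {B, G}; {B, F}⁺ = {B, F} — none reach the full schema.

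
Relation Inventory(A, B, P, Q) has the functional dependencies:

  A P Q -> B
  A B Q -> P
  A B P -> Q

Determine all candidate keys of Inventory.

Attribute A never appears on the right-hand side of any dependency, so A must belong to every candidate key.
{A}⁺ = {A}, which is not all of the schema, so we must add further attributes.
{A, B, P}⁺: ABP→Q adds Q → {A, B, P, Q}.
{A, B, Q}⁺: ABQ→P adds P → {A, B, P, Q}.
{A, P, Q}⁺: APQ→B adds B → {A, B, P, Q}.

(A, B, P), (A, B, Q), (A, P, Q)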